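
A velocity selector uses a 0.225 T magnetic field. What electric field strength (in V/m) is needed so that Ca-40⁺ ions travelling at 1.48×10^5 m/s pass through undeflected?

E ≈ 3.33×10^4 V/m

qE = qvB ⇒ E = vB = (1.48×10^5)(0.225) = 3.33×10^4 V/m.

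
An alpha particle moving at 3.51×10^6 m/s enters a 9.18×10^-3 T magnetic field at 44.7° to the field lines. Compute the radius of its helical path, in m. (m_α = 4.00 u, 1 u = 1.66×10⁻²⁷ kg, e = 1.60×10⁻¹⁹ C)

Only the perpendicular component v⊥ = v sin44.7° = 2.47×10^6 m/s is bent by the field.
r = m v⊥ /(qB) = (6.64×10^-27)(2.47×10^6) / [(2×1.60×10^-19)(9.18×10^-3)] = 5.58 m.

r ≈ 5.58 m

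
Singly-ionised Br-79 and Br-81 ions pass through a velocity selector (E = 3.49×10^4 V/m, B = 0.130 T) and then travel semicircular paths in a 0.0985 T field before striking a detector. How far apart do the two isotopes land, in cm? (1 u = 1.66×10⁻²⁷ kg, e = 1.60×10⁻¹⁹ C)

Both emerge at v = E/B₁ = 2.68×10^5 m/s.
r = mv/(qB₂), so r₁ = 2.2339 m and r₂ = 2.2904 m, giving Δr = 0.0566 m.
After a semicircle each ion lands a diameter 2r from the entry slit, so the separation is 2Δr = 0.113 m.

Δd ≈ 11.3 cm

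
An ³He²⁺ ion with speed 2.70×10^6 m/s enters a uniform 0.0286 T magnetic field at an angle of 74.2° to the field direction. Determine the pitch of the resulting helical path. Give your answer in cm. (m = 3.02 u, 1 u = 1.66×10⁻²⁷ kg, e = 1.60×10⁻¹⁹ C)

The velocity component along B is v∥ = v cos74.2° = 7.35×10^5 m/s.
The cyclotron period T = 2πm/(qB) = 3.44×10^-6 s is set by m, q, B alone.
Pitch = v∥·T = (7.35×10^5)(3.44×10^-6) = 2.53 m.

pitch ≈ 253 cm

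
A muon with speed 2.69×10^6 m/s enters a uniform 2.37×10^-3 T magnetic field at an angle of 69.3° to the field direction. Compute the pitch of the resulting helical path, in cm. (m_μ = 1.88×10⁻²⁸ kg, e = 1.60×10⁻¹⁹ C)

pitch ≈ 296 cm

The velocity component along B is v∥ = v cos69.3° = 9.51×10^5 m/s.
The cyclotron period T = 2πm/(qB) = 3.12×10^-6 s is set by m, q, B alone.
Pitch = v∥·T = (9.51×10^5)(3.12×10^-6) = 2.96 m.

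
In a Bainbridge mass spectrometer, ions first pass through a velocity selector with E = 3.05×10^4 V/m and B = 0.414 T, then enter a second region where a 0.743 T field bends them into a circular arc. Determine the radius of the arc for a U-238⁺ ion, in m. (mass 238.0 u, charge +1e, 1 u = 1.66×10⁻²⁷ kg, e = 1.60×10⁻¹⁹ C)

r ≈ 0.245 m

The selector passes v = E/B = 3.05×10^4/0.414 = 7.37×10^4 m/s.
In the deflection region, r = mv/(qB₂) = (3.95×10^-25)(7.37×10^4) / [(1×1.60×10^-19)(0.743)] = 0.245 m.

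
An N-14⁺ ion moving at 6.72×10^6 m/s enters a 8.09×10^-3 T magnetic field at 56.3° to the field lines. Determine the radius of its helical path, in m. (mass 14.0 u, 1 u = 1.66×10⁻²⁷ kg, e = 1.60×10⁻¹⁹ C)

r ≈ 100 m

Only the perpendicular component v⊥ = v sin56.3° = 5.59×10^6 m/s is bent by the field.
r = m v⊥ /(qB) = (2.32×10^-26)(5.59×10^6) / [(1×1.60×10^-19)(8.09×10^-3)] = 100 m.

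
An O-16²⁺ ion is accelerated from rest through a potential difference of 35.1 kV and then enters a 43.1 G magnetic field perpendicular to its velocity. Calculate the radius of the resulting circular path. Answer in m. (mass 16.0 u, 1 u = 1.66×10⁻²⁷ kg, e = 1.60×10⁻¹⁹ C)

r ≈ 17.7 m

The kinetic energy gained is K = qV = (2×1.60×10^-19)(3.51×10^4) = 1.12×10^-14 J.
v = √(2K/m) = 9.20×10^5 m/s.
r = mv/(qB) = (2.66×10^-26)(9.20×10^5) / [(2×1.60×10^-19)(4.31×10^-3)] = 17.7 m.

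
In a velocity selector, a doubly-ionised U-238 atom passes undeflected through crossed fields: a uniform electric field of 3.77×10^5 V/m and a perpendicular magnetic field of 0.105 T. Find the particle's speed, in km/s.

For zero net force, qE = qvB, so v = E/B.
v = (3.77×10^5) / (0.105) = 3.59×10^6 m/s.

v ≈ 3590 km/s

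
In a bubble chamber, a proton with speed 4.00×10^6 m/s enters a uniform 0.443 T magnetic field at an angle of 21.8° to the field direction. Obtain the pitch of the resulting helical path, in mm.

pitch ≈ 550 mm

The velocity component along B is v∥ = v cos21.8° = 3.71×10^6 m/s.
The cyclotron period T = 2πm/(qB) = 1.48×10^-7 s is set by m, q, B alone.
Pitch = v∥·T = (3.71×10^6)(1.48×10^-7) = 0.550 m.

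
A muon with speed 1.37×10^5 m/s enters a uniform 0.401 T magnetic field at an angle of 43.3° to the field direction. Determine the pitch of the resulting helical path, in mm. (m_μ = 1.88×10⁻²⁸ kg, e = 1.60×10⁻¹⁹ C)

The velocity component along B is v∥ = v cos43.3° = 9.97×10^4 m/s.
The cyclotron period T = 2πm/(qB) = 1.84×10^-8 s is set by m, q, B alone.
Pitch = v∥·T = (9.97×10^4)(1.84×10^-8) = 1.84×10^-3 m.

pitch ≈ 1.84 mm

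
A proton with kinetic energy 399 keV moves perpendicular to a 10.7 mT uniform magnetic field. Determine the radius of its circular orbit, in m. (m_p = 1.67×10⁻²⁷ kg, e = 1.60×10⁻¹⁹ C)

r ≈ 8.53 m

Convert the energy: K = 399 keV = 6.38×10^-14 J.
v = √(2K/m) = √(2·6.38×10^-14/1.67×10^-27) = 8.74×10^6 m/s.
r = mv/(qB) = (1.67×10^-27)(8.74×10^6) / [(1×1.60×10^-19)(0.0107)] = 8.53 m.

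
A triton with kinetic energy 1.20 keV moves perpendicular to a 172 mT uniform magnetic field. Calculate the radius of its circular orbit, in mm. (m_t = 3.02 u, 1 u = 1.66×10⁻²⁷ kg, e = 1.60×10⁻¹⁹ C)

r ≈ 50.4 mm

Convert the energy: K = 1.20 keV = 1.92×10^-16 J.
v = √(2K/m) = √(2·1.92×10^-16/5.01×10^-27) = 2.77×10^5 m/s.
r = mv/(qB) = (5.01×10^-27)(2.77×10^5) / [(1×1.60×10^-19)(0.172)] = 0.0504 m.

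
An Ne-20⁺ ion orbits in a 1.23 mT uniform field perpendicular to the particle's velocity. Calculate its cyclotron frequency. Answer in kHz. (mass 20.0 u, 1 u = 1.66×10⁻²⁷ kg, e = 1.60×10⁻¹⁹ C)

f = qB/(2πm) = (1×1.60×10^-19)(1.23×10^-3) / [2π(3.32×10^-26)] = 943 Hz.

f ≈ 0.943 kHz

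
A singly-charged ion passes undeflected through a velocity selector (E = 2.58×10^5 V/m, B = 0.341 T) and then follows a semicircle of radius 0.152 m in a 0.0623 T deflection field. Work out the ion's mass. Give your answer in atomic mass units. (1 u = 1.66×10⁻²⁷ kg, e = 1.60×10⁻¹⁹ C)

v = E/B₁ = 7.57×10^5 m/s.
From r = mv/(qB₂), m = qB₂r/v = (1×1.60×10^-19)(0.0623)(0.152) / (7.57×10^5) = 2.00×10^-27 kg.
In atomic mass units: m = 2.00×10^-27 / 1.66×10^-27 = 1.21 u.

m ≈ 1.21 u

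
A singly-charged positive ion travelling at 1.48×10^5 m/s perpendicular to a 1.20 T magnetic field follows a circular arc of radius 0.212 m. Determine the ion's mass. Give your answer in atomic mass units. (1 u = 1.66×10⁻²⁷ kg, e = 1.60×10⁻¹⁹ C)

qvB = mv²/r ⇒ m = qBr/v.
m = (1×1.60×10^-19)(1.20)(0.212) / (1.48×10^5) = 2.75×10^-25 kg = 166 u.

m ≈ 166 u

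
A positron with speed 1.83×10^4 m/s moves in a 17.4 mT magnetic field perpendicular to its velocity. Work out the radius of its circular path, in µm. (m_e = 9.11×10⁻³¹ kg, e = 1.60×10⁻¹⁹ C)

The magnetic force provides the centripetal force: qvB = mv²/r, so r = mv/(qB).
r = (9.11×10^-31 kg)(1.83×10^4 m/s) / [(1×1.60×10^-19 C)(0.0174 T)] = 5.99×10^-6 m.

r ≈ 5.99 µm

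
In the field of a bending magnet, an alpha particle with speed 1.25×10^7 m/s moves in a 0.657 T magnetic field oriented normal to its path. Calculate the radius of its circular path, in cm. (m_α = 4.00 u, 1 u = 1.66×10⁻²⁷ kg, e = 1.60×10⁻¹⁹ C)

The magnetic force provides the centripetal force: qvB = mv²/r, so r = mv/(qB).
r = (6.64×10^-27 kg)(1.25×10^7 m/s) / [(2×1.60×10^-19 C)(0.657 T)] = 0.395 m.

r ≈ 39.5 cm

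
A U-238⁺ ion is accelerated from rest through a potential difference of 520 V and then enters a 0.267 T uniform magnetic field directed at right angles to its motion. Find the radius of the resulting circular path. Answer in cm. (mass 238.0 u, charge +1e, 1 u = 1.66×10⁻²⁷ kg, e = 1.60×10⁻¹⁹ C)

The kinetic energy gained is K = qV = (1×1.60×10^-19)(520) = 8.32×10^-17 J.
v = √(2K/m) = 2.05×10^4 m/s.
r = mv/(qB) = (3.95×10^-25)(2.05×10^4) / [(1×1.60×10^-19)(0.267)] = 0.190 m.

r ≈ 19.0 cm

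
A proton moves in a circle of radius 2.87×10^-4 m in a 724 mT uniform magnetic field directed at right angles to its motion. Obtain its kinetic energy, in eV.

K ≈ 2.07 eV

v = qBr/m = (1×1.60×10^-19)(0.724)(2.87×10^-4) / (1.67×10^-27) = 1.99×10^4 m/s.
K = ½mv² = 0.5·(1.67×10^-27)·(1.99×10^4)² = 3.31×10^-19 J = 2.07 eV.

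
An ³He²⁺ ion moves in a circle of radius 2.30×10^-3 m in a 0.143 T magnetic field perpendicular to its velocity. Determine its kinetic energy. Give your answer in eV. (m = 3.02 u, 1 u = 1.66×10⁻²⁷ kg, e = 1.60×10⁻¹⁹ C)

v = qBr/m = (2×1.60×10^-19)(0.143)(2.30×10^-3) / (5.01×10^-27) = 2.10×10^4 m/s.
K = ½mv² = 0.5·(5.01×10^-27)·(2.10×10^4)² = 1.10×10^-18 J = 6.90 eV.

K ≈ 6.90 eV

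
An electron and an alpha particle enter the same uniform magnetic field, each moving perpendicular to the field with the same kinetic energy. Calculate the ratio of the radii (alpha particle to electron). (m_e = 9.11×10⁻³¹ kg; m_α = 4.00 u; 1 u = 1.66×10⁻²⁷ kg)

ratio ≈ 42.7

r = √(2mK)/(qB) ⇒ at equal K, r ∝ √m/q.
r_{alpha particle}/r_{electron} = 42.7.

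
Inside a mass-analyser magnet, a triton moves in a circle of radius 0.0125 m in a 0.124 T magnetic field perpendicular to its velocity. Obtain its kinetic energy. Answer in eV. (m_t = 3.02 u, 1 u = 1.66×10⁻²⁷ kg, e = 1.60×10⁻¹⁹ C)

v = qBr/m = (1×1.60×10^-19)(0.124)(0.0125) / (5.01×10^-27) = 4.95×10^4 m/s.
K = ½mv² = 0.5·(5.01×10^-27)·(4.95×10^4)² = 6.13×10^-18 J = 38.3 eV.

K ≈ 38.3 eV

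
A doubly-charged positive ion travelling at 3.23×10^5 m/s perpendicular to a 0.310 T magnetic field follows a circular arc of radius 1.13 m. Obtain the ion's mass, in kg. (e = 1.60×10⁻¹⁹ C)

m ≈ 3.47×10^-25 kg

qvB = mv²/r ⇒ m = qBr/v.
m = (2×1.60×10^-19)(0.310)(1.13) / (3.23×10^5) = 3.47×10^-25 kg.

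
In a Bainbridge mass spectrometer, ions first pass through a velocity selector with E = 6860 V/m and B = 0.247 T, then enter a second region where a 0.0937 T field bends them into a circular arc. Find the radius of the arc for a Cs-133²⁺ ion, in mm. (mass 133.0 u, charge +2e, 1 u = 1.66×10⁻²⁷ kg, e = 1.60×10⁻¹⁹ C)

r ≈ 205 mm

The selector passes v = E/B = 6860/0.247 = 2.78×10^4 m/s.
In the deflection region, r = mv/(qB₂) = (2.21×10^-25)(2.78×10^4) / [(2×1.60×10^-19)(0.0937)] = 0.205 m.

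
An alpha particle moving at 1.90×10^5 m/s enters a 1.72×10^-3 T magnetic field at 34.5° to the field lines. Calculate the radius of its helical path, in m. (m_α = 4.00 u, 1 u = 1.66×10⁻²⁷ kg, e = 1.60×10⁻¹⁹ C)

r ≈ 1.30 m

Only the perpendicular component v⊥ = v sin34.5° = 1.08×10^5 m/s is bent by the field.
r = m v⊥ /(qB) = (6.64×10^-27)(1.08×10^5) / [(2×1.60×10^-19)(1.72×10^-3)] = 1.30 m.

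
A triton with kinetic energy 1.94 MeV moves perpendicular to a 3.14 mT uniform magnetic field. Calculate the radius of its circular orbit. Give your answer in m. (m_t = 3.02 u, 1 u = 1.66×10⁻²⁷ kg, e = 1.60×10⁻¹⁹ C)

r ≈ 111 m

Convert the energy: K = 1.94 MeV = 3.10×10^-13 J.
v = √(2K/m) = √(2·3.10×10^-13/5.01×10^-27) = 1.11×10^7 m/s.
r = mv/(qB) = (5.01×10^-27)(1.11×10^7) / [(1×1.60×10^-19)(3.14×10^-3)] = 111 m.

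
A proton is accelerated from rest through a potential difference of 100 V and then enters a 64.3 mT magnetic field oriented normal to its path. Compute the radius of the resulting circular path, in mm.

The kinetic energy gained is K = qV = (1×1.60×10^-19)(100) = 1.60×10^-17 J.
v = √(2K/m) = 1.38×10^5 m/s.
r = mv/(qB) = (1.67×10^-27)(1.38×10^5) / [(1×1.60×10^-19)(0.0643)] = 0.0225 m.

r ≈ 22.5 mm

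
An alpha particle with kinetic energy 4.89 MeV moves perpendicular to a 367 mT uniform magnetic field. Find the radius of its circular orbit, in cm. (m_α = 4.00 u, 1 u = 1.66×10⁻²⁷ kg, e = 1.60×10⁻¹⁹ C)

Convert the energy: K = 4.89 MeV = 7.82×10^-13 J.
v = √(2K/m) = √(2·7.82×10^-13/6.64×10^-27) = 1.54×10^7 m/s.
r = mv/(qB) = (6.64×10^-27)(1.54×10^7) / [(2×1.60×10^-19)(0.367)] = 0.868 m.

r ≈ 86.8 cm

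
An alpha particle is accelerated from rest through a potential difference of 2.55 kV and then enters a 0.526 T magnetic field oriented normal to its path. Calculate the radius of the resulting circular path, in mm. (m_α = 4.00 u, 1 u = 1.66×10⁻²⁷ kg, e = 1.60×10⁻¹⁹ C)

The kinetic energy gained is K = qV = (2×1.60×10^-19)(2550) = 8.16×10^-16 J.
v = √(2K/m) = 4.96×10^5 m/s.
r = mv/(qB) = (6.64×10^-27)(4.96×10^5) / [(2×1.60×10^-19)(0.526)] = 0.0196 m.

r ≈ 19.6 mm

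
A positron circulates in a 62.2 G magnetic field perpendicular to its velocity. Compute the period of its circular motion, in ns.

T ≈ 5.75 ns

The cyclotron period is independent of speed: T = 2πm/(qB).
T = 2π(9.11×10^-31) / [(1×1.60×10^-19)(6.22×10^-3)] = 5.75×10^-9 s.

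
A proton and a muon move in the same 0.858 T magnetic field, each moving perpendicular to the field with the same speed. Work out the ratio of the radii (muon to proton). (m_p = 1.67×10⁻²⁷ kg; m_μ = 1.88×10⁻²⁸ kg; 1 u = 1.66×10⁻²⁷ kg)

ratio ≈ 0.113

r = mv/(qB) ⇒ at equal v, r ∝ m/q.
r_{muon}/r_{proton} = 0.113.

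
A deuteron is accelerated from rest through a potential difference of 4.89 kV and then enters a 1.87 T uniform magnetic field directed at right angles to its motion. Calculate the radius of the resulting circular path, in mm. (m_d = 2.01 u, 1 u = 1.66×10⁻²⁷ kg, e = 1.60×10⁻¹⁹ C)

The kinetic energy gained is K = qV = (1×1.60×10^-19)(4890) = 7.82×10^-16 J.
v = √(2K/m) = 6.85×10^5 m/s.
r = mv/(qB) = (3.34×10^-27)(6.85×10^5) / [(1×1.60×10^-19)(1.87)] = 7.64×10^-3 m.

r ≈ 7.64 mm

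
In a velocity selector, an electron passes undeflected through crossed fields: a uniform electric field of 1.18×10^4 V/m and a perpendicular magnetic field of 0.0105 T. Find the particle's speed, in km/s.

For zero net force, qE = qvB, so v = E/B.
v = (1.18×10^4) / (0.0105) = 1.12×10^6 m/s.

v ≈ 1120 km/s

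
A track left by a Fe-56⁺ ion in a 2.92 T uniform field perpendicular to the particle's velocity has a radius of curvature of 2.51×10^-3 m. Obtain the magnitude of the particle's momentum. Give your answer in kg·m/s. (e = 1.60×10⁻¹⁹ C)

p ≈ 1.17×10^-21 kg·m/s

Since qvB = mv²/r, the momentum p = mv = qBr.
p = (1×1.60×10^-19)(2.92)(2.51×10^-3) = 1.17×10^-21 kg·m/s.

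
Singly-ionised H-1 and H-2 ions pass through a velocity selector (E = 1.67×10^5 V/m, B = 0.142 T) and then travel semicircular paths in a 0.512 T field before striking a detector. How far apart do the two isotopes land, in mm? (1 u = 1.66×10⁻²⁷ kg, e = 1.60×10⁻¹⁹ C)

Both emerge at v = E/B₁ = 1.18×10^6 m/s.
r = mv/(qB₂), so r₁ = 0.0238 m and r₂ = 0.0477 m, giving Δr = 0.0238 m.
After a semicircle each ion lands a diameter 2r from the entry slit, so the separation is 2Δr = 0.0477 m.

Δd ≈ 47.7 mm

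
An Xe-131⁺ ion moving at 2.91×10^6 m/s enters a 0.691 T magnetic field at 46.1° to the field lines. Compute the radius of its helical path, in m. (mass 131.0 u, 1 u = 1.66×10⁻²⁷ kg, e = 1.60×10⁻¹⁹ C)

r ≈ 4.12 m

Only the perpendicular component v⊥ = v sin46.1° = 2.10×10^6 m/s is bent by the field.
r = m v⊥ /(qB) = (2.17×10^-25)(2.10×10^6) / [(1×1.60×10^-19)(0.691)] = 4.12 m.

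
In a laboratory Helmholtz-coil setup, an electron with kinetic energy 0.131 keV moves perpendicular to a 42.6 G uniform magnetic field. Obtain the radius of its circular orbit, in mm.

r ≈ 9.07 mm

Convert the energy: K = 0.131 keV = 2.10×10^-17 J.
v = √(2K/m) = √(2·2.10×10^-17/9.11×10^-31) = 6.78×10^6 m/s.
r = mv/(qB) = (9.11×10^-31)(6.78×10^6) / [(1×1.60×10^-19)(4.26×10^-3)] = 9.07×10^-3 m.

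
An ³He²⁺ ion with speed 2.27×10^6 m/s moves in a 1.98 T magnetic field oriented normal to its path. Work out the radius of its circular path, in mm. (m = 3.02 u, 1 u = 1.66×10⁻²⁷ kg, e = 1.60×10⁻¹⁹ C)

The magnetic force provides the centripetal force: qvB = mv²/r, so r = mv/(qB).
r = (5.01×10^-27 kg)(2.27×10^6 m/s) / [(2×1.60×10^-19 C)(1.98 T)] = 0.0180 m.

r ≈ 18.0 mm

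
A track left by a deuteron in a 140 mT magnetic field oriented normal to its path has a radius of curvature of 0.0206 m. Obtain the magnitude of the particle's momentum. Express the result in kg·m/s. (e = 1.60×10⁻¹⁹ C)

Since qvB = mv²/r, the momentum p = mv = qBr.
p = (1×1.60×10^-19)(0.140)(0.0206) = 4.61×10^-22 kg·m/s.

p ≈ 4.61×10^-22 kg·m/s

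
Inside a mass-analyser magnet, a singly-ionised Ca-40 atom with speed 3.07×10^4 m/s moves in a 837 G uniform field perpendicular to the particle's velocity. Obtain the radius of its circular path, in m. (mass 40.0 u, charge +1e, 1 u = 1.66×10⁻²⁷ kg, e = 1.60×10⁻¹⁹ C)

r ≈ 0.152 m

The magnetic force provides the centripetal force: qvB = mv²/r, so r = mv/(qB).
r = (6.64×10^-26 kg)(3.07×10^4 m/s) / [(1×1.60×10^-19 C)(0.0837 T)] = 0.152 m.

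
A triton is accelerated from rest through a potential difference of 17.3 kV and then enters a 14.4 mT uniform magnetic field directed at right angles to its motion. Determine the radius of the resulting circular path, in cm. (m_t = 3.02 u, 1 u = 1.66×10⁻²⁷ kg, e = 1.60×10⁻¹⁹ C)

r ≈ 229 cm

The kinetic energy gained is K = qV = (1×1.60×10^-19)(1.73×10^4) = 2.77×10^-15 J.
v = √(2K/m) = 1.05×10^6 m/s.
r = mv/(qB) = (5.01×10^-27)(1.05×10^6) / [(1×1.60×10^-19)(0.0144)] = 2.29 m.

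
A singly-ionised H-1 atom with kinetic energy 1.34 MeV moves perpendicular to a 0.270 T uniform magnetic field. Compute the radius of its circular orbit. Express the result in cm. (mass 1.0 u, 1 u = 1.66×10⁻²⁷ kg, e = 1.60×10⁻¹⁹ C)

r ≈ 61.8 cm

Convert the energy: K = 1.34 MeV = 2.14×10^-13 J.
v = √(2K/m) = √(2·2.14×10^-13/1.66×10^-27) = 1.61×10^7 m/s.
r = mv/(qB) = (1.66×10^-27)(1.61×10^7) / [(1×1.60×10^-19)(0.270)] = 0.618 m.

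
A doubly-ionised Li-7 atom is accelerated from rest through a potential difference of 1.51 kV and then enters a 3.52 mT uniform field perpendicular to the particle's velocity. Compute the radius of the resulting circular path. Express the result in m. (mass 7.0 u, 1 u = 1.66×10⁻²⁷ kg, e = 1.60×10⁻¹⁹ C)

The kinetic energy gained is K = qV = (2×1.60×10^-19)(1510) = 4.83×10^-16 J.
v = √(2K/m) = 2.88×10^5 m/s.
r = mv/(qB) = (1.16×10^-26)(2.88×10^5) / [(2×1.60×10^-19)(3.52×10^-3)] = 2.98 m.

r ≈ 2.98 m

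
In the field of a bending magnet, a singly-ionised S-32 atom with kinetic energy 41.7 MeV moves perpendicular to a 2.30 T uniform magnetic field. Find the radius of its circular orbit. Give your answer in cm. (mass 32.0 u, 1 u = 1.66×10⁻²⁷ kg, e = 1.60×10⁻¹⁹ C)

Convert the energy: K = 41.7 MeV = 6.67×10^-12 J.
v = √(2K/m) = √(2·6.67×10^-12/5.31×10^-26) = 1.58×10^7 m/s.
r = mv/(qB) = (5.31×10^-26)(1.58×10^7) / [(1×1.60×10^-19)(2.30)] = 2.29 m.

r ≈ 229 cm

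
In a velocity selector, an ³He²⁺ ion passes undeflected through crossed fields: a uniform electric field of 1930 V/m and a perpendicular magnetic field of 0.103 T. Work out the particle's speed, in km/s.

For zero net force, qE = qvB, so v = E/B.
v = (1930) / (0.103) = 1.87×10^4 m/s.

v ≈ 18.7 km/s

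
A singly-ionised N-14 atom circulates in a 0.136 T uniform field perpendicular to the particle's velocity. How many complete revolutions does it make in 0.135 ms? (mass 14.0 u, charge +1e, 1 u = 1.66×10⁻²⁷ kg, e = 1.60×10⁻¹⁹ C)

T = 2πm/(qB) = 2π(2.324×10^-26) / [(1×1.60×10^-19)(0.136)] = 6.7105×10^-6 s.
N = t/T = 1.35×10^-4 / 6.7105×10^-6 ≈ 20.12, so 20 complete revolutions.

N = 20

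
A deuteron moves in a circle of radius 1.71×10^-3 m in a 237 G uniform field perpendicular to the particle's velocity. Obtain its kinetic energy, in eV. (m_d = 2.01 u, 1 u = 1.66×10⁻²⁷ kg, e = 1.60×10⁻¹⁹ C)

v = qBr/m = (1×1.60×10^-19)(0.0237)(1.71×10^-3) / (3.34×10^-27) = 1940 m/s.
K = ½mv² = 0.5·(3.34×10^-27)·(1940)² = 6.30×10^-21 J = 0.0394 eV.

K ≈ 0.0394 eV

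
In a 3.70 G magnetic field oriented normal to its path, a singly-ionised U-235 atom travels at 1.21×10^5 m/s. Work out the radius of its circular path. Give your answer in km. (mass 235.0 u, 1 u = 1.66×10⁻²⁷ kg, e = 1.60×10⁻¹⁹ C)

The magnetic force provides the centripetal force: qvB = mv²/r, so r = mv/(qB).
r = (3.90×10^-25 kg)(1.21×10^5 m/s) / [(1×1.60×10^-19 C)(3.70×10^-4 T)] = 797 m.

r ≈ 0.797 km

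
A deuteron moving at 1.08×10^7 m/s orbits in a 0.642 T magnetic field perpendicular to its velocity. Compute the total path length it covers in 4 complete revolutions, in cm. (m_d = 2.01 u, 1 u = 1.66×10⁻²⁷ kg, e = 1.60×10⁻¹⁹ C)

L ≈ 882 cm

r = mv/(qB) = 0.351 m, so one revolution covers 2πr = 2.20 m.
In 4 revolutions: L = 4·2πr = 8.82 m.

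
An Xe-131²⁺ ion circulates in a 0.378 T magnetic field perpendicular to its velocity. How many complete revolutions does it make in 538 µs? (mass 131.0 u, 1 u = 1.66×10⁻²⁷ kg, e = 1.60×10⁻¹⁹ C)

N = 47

T = 2πm/(qB) = 2π(2.1746×10^-25) / [(2×1.60×10^-19)(0.378)] = 1.1296×10^-5 s.
N = t/T = 5.38×10^-4 / 1.1296×10^-5 ≈ 47.63, so 47 complete revolutions.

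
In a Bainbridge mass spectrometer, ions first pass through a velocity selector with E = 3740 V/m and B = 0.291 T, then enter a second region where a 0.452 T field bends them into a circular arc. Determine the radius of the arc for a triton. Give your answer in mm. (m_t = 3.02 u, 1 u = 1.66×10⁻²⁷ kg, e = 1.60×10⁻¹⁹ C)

r ≈ 0.891 mm

The selector passes v = E/B = 3740/0.291 = 1.29×10^4 m/s.
In the deflection region, r = mv/(qB₂) = (5.01×10^-27)(1.29×10^4) / [(1×1.60×10^-19)(0.452)] = 8.91×10^-4 m.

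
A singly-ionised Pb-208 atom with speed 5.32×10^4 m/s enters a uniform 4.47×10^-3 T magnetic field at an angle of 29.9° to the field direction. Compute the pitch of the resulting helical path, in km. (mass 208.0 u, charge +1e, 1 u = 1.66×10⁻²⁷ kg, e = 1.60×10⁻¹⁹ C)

pitch ≈ 0.140 km

The velocity component along B is v∥ = v cos29.9° = 4.61×10^4 m/s.
The cyclotron period T = 2πm/(qB) = 3.03×10^-3 s is set by m, q, B alone.
Pitch = v∥·T = (4.61×10^4)(3.03×10^-3) = 140 m.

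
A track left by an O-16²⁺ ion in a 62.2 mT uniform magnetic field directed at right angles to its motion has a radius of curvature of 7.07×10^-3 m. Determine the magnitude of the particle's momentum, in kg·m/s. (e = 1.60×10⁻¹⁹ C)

p ≈ 1.41×10^-22 kg·m/s

Since qvB = mv²/r, the momentum p = mv = qBr.
p = (2×1.60×10^-19)(0.0622)(7.07×10^-3) = 1.41×10^-22 kg·m/s.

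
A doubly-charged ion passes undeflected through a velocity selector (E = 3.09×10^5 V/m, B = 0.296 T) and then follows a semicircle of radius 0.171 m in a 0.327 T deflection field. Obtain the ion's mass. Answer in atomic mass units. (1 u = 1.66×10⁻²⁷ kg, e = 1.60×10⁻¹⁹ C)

m ≈ 10.3 u

v = E/B₁ = 1.04×10^6 m/s.
From r = mv/(qB₂), m = qB₂r/v = (2×1.60×10^-19)(0.327)(0.171) / (1.04×10^6) = 1.71×10^-26 kg.
In atomic mass units: m = 1.71×10^-26 / 1.66×10^-27 = 10.3 u.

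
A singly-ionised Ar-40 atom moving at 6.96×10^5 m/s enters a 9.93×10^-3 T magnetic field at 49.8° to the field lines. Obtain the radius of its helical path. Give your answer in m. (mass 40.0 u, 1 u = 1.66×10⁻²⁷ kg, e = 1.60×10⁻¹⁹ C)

r ≈ 22.2 m

Only the perpendicular component v⊥ = v sin49.8° = 5.32×10^5 m/s is bent by the field.
r = m v⊥ /(qB) = (6.64×10^-26)(5.32×10^5) / [(1×1.60×10^-19)(9.93×10^-3)] = 22.2 m.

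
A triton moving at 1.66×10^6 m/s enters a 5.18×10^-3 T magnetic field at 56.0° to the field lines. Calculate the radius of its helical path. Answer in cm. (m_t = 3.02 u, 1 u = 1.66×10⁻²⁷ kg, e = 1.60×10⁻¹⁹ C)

r ≈ 832 cm

Only the perpendicular component v⊥ = v sin56.0° = 1.38×10^6 m/s is bent by the field.
r = m v⊥ /(qB) = (5.01×10^-27)(1.38×10^6) / [(1×1.60×10^-19)(5.18×10^-3)] = 8.32 m.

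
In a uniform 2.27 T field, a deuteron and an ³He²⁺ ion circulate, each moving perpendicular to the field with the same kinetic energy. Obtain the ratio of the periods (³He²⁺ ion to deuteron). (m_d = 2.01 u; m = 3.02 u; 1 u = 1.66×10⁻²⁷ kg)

ratio ≈ 0.751

T = 2πm/(qB) is independent of speed, so T₂/T₁ = (m₂/q₂)/(m₁/q₁).
T_{³He²⁺ ion}/T_{deuteron} = (5.01×10^-27/2e) / (3.34×10^-27/1e) = 0.751.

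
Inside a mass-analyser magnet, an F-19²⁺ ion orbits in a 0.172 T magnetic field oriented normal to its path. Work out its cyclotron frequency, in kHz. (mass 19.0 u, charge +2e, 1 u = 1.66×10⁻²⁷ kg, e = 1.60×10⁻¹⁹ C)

f ≈ 278 kHz

f = qB/(2πm) = (2×1.60×10^-19)(0.172) / [2π(3.15×10^-26)] = 2.78×10^5 Hz.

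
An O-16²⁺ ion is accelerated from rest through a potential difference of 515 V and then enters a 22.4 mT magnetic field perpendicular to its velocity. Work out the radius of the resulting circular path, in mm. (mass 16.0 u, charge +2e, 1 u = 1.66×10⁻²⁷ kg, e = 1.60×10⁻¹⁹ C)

r ≈ 413 mm

The kinetic energy gained is K = qV = (2×1.60×10^-19)(515) = 1.65×10^-16 J.
v = √(2K/m) = 1.11×10^5 m/s.
r = mv/(qB) = (2.66×10^-26)(1.11×10^5) / [(2×1.60×10^-19)(0.0224)] = 0.413 m.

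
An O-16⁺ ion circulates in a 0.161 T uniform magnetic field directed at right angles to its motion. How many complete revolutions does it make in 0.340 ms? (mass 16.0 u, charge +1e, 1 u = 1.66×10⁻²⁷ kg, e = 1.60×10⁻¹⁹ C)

T = 2πm/(qB) = 2π(2.656×10^-26) / [(1×1.60×10^-19)(0.161)] = 6.4783×10^-6 s.
N = t/T = 3.40×10^-4 / 6.4783×10^-6 ≈ 52.48, so 52 complete revolutions.

N = 52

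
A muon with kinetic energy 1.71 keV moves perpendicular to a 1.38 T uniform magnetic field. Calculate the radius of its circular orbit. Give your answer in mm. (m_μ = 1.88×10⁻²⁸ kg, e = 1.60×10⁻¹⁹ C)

Convert the energy: K = 1.71 keV = 2.74×10^-16 J.
v = √(2K/m) = √(2·2.74×10^-16/1.88×10^-28) = 1.71×10^6 m/s.
r = mv/(qB) = (1.88×10^-28)(1.71×10^6) / [(1×1.60×10^-19)(1.38)] = 1.45×10^-3 m.

r ≈ 1.45 mm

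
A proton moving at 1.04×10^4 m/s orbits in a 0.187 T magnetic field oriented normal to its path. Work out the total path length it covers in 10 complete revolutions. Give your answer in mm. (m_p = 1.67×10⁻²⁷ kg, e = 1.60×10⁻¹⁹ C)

L ≈ 36.5 mm

r = mv/(qB) = 5.80×10^-4 m, so one revolution covers 2πr = 3.65×10^-3 m.
In 10 revolutions: L = 10·2πr = 0.0365 m.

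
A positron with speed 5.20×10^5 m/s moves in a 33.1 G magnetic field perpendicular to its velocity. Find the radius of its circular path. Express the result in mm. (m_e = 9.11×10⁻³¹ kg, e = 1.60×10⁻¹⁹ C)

The magnetic force provides the centripetal force: qvB = mv²/r, so r = mv/(qB).
r = (9.11×10^-31 kg)(5.20×10^5 m/s) / [(1×1.60×10^-19 C)(3.31×10^-3 T)] = 8.94×10^-4 m.

r ≈ 0.894 mm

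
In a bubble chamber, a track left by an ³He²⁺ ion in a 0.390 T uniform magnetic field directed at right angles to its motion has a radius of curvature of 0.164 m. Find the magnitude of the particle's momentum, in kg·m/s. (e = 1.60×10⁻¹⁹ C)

Since qvB = mv²/r, the momentum p = mv = qBr.
p = (2×1.60×10^-19)(0.390)(0.164) = 2.05×10^-20 kg·m/s.

p ≈ 2.05×10^-20 kg·m/s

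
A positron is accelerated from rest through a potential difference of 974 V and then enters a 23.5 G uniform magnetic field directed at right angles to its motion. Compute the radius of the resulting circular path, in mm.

r ≈ 44.8 mm

The kinetic energy gained is K = qV = (1×1.60×10^-19)(974) = 1.56×10^-16 J.
v = √(2K/m) = 1.85×10^7 m/s.
r = mv/(qB) = (9.11×10^-31)(1.85×10^7) / [(1×1.60×10^-19)(2.35×10^-3)] = 0.0448 m.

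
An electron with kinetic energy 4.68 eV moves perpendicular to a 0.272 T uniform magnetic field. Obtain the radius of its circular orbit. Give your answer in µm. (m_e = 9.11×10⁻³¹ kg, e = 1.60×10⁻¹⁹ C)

r ≈ 26.8 µm

Convert the energy: K = 4.68 eV = 7.49×10^-19 J.
v = √(2K/m) = √(2·7.49×10^-19/9.11×10^-31) = 1.28×10^6 m/s.
r = mv/(qB) = (9.11×10^-31)(1.28×10^6) / [(1×1.60×10^-19)(0.272)] = 2.68×10^-5 m.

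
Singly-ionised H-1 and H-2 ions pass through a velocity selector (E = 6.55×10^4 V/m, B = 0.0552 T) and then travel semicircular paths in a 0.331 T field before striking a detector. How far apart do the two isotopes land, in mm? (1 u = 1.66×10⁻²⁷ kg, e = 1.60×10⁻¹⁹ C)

Δd ≈ 74.4 mm

Both emerge at v = E/B₁ = 1.19×10^6 m/s.
r = mv/(qB₂), so r₁ = 0.0372 m and r₂ = 0.0744 m, giving Δr = 0.0372 m.
After a semicircle each ion lands a diameter 2r from the entry slit, so the separation is 2Δr = 0.0744 m.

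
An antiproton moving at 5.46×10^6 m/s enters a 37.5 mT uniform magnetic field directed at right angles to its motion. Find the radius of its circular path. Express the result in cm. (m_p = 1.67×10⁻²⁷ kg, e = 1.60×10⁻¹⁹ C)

r ≈ 152 cm

The magnetic force provides the centripetal force: qvB = mv²/r, so r = mv/(qB).
r = (1.67×10^-27 kg)(5.46×10^6 m/s) / [(1×1.60×10^-19 C)(0.0375 T)] = 1.52 m.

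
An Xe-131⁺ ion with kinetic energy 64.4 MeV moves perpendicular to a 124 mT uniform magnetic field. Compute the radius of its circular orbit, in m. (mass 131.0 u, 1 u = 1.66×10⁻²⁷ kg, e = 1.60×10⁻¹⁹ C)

Convert the energy: K = 64.4 MeV = 1.03×10^-11 J.
v = √(2K/m) = √(2·1.03×10^-11/2.17×10^-25) = 9.73×10^6 m/s.
r = mv/(qB) = (2.17×10^-25)(9.73×10^6) / [(1×1.60×10^-19)(0.124)] = 107 m.

r ≈ 107 m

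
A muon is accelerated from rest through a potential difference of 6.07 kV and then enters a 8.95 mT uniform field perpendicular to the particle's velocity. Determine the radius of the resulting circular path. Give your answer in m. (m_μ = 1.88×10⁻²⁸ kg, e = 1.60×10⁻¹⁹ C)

r ≈ 0.422 m

The kinetic energy gained is K = qV = (1×1.60×10^-19)(6070) = 9.71×10^-16 J.
v = √(2K/m) = 3.21×10^6 m/s.
r = mv/(qB) = (1.88×10^-28)(3.21×10^6) / [(1×1.60×10^-19)(8.95×10^-3)] = 0.422 m.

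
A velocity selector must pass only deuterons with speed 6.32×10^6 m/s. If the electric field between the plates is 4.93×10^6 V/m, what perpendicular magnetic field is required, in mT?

B ≈ 780 mT

qE = qvB ⇒ B = E/v = (4.93×10^6) / (6.32×10^6) = 0.780 T.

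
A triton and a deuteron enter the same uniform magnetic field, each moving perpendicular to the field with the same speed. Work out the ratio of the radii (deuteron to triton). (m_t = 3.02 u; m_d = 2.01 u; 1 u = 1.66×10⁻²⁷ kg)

r = mv/(qB) ⇒ at equal v, r ∝ m/q.
r_{deuteron}/r_{triton} = 0.666.

ratio ≈ 0.666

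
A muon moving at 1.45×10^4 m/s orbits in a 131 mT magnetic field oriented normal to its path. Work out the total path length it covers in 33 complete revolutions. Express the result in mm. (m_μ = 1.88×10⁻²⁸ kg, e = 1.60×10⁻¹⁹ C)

L ≈ 27.0 mm

r = mv/(qB) = 1.30×10^-4 m, so one revolution covers 2πr = 8.17×10^-4 m.
In 33 revolutions: L = 33·2πr = 0.0270 m.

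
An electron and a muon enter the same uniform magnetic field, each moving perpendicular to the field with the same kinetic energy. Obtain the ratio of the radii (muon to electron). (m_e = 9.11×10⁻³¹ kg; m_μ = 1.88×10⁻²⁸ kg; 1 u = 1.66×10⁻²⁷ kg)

ratio ≈ 14.4

r = √(2mK)/(qB) ⇒ at equal K, r ∝ √m/q.
r_{muon}/r_{electron} = 14.4.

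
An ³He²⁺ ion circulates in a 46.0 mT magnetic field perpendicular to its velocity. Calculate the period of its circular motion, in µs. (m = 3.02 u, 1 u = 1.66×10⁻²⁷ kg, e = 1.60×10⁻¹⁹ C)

The cyclotron period is independent of speed: T = 2πm/(qB).
T = 2π(5.01×10^-27) / [(2×1.60×10^-19)(0.0460)] = 2.14×10^-6 s.

T ≈ 2.14 µs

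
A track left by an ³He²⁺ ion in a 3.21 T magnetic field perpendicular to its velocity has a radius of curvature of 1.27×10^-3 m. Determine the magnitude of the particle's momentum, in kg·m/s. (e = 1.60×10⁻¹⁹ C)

Since qvB = mv²/r, the momentum p = mv = qBr.
p = (2×1.60×10^-19)(3.21)(1.27×10^-3) = 1.30×10^-21 kg·m/s.

p ≈ 1.30×10^-21 kg·m/s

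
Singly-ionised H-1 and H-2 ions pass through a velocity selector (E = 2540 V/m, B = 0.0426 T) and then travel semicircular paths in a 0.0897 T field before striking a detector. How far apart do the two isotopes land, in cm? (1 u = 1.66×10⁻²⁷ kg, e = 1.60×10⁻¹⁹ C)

Δd ≈ 1.38 cm

Both emerge at v = E/B₁ = 5.96×10^4 m/s.
r = mv/(qB₂), so r₁ = 6.896×10^-3 m and r₂ = 0.01379 m, giving Δr = 6.90×10^-3 m.
After a semicircle each ion lands a diameter 2r from the entry slit, so the separation is 2Δr = 0.0138 m.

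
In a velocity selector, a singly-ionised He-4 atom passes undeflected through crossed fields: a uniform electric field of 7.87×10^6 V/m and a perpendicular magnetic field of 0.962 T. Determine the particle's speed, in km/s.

v ≈ 8180 km/s

For zero net force, qE = qvB, so v = E/B.
v = (7.87×10^6) / (0.962) = 8.18×10^6 m/s.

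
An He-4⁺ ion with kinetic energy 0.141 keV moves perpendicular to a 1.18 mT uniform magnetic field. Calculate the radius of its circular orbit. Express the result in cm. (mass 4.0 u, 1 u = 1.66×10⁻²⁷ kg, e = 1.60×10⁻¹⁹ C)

r ≈ 290 cm

Convert the energy: K = 0.141 keV = 2.26×10^-17 J.
v = √(2K/m) = √(2·2.26×10^-17/6.64×10^-27) = 8.24×10^4 m/s.
r = mv/(qB) = (6.64×10^-27)(8.24×10^4) / [(1×1.60×10^-19)(1.18×10^-3)] = 2.90 m.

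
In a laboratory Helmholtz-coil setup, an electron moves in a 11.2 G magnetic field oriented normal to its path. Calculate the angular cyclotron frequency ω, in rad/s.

ω = qB/m = (1×1.60×10^-19)(1.12×10^-3) / (9.11×10^-31) = 1.97×10^8 rad/s.

ω ≈ 1.97×10^8 rad/s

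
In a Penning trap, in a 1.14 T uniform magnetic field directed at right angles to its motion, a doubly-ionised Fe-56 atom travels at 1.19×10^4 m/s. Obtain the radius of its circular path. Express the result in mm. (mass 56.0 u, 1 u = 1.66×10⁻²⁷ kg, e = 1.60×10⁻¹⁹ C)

The magnetic force provides the centripetal force: qvB = mv²/r, so r = mv/(qB).
r = (9.30×10^-26 kg)(1.19×10^4 m/s) / [(2×1.60×10^-19 C)(1.14 T)] = 3.03×10^-3 m.

r ≈ 3.03 mm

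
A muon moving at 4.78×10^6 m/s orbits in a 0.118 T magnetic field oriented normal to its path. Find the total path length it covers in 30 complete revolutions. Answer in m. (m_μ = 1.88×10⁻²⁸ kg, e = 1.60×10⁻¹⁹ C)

r = mv/(qB) = 0.0476 m, so one revolution covers 2πr = 0.299 m.
In 30 revolutions: L = 30·2πr = 8.97 m.

L ≈ 8.97 m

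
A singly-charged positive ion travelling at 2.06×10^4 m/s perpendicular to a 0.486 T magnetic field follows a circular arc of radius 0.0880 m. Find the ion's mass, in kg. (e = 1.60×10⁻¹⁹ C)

m ≈ 3.32×10^-25 kg

qvB = mv²/r ⇒ m = qBr/v.
m = (1×1.60×10^-19)(0.486)(0.0880) / (2.06×10^4) = 3.32×10^-25 kg.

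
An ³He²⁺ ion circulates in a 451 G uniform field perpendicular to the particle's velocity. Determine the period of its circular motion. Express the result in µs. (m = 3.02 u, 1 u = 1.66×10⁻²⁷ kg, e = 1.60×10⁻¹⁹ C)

T ≈ 2.18 µs

The cyclotron period is independent of speed: T = 2πm/(qB).
T = 2π(5.01×10^-27) / [(2×1.60×10^-19)(0.0451)] = 2.18×10^-6 s.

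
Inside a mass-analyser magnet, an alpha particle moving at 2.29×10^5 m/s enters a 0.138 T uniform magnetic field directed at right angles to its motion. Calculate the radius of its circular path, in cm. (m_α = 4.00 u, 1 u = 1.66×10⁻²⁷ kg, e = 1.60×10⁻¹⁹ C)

r ≈ 3.44 cm

The magnetic force provides the centripetal force: qvB = mv²/r, so r = mv/(qB).
r = (6.64×10^-27 kg)(2.29×10^5 m/s) / [(2×1.60×10^-19 C)(0.138 T)] = 0.0344 m.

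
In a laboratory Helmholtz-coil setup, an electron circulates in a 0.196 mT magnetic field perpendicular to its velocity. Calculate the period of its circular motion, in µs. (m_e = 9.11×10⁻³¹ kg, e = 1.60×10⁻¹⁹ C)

The cyclotron period is independent of speed: T = 2πm/(qB).
T = 2π(9.11×10^-31) / [(1×1.60×10^-19)(1.96×10^-4)] = 1.83×10^-7 s.

T ≈ 0.183 µs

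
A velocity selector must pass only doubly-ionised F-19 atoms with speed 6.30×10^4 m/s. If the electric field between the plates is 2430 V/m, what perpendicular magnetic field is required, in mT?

B ≈ 38.6 mT

qE = qvB ⇒ B = E/v = (2430) / (6.30×10^4) = 0.0386 T.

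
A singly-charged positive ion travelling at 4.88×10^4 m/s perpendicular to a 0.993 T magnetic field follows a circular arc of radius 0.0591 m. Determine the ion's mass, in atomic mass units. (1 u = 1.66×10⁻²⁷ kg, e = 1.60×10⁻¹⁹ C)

qvB = mv²/r ⇒ m = qBr/v.
m = (1×1.60×10^-19)(0.993)(0.0591) / (4.88×10^4) = 1.92×10^-25 kg = 116 u.

m ≈ 116 u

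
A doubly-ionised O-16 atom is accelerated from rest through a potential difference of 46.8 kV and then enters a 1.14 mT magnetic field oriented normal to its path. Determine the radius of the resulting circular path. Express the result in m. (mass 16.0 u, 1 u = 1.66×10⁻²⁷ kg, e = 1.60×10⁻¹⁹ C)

r ≈ 77.3 m

The kinetic energy gained is K = qV = (2×1.60×10^-19)(4.68×10^4) = 1.50×10^-14 J.
v = √(2K/m) = 1.06×10^6 m/s.
r = mv/(qB) = (2.66×10^-26)(1.06×10^6) / [(2×1.60×10^-19)(1.14×10^-3)] = 77.3 m.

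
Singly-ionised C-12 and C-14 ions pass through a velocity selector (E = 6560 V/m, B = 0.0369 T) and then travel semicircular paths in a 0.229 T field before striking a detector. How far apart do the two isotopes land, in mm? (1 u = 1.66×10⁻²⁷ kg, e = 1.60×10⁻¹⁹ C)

Both emerge at v = E/B₁ = 1.78×10^5 m/s.
r = mv/(qB₂), so r₁ = 0.09665 m and r₂ = 0.1128 m, giving Δr = 0.0161 m.
After a semicircle each ion lands a diameter 2r from the entry slit, so the separation is 2Δr = 0.0322 m.

Δd ≈ 32.2 mm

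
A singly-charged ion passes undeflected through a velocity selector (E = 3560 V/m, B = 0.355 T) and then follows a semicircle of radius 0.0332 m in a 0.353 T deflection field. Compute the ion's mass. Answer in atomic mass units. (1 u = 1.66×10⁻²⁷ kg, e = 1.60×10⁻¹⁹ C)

v = E/B₁ = 1.00×10^4 m/s.
From r = mv/(qB₂), m = qB₂r/v = (1×1.60×10^-19)(0.353)(0.0332) / (1.00×10^4) = 1.87×10^-25 kg.
In atomic mass units: m = 1.87×10^-25 / 1.66×10^-27 = 113 u.

m ≈ 113 u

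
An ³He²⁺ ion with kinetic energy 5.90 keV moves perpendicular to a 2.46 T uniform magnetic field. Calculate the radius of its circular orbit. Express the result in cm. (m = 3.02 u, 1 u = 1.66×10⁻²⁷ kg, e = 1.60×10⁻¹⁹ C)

Convert the energy: K = 5.90 keV = 9.44×10^-16 J.
v = √(2K/m) = √(2·9.44×10^-16/5.01×10^-27) = 6.14×10^5 m/s.
r = mv/(qB) = (5.01×10^-27)(6.14×10^5) / [(2×1.60×10^-19)(2.46)] = 3.91×10^-3 m.

r ≈ 0.391 cm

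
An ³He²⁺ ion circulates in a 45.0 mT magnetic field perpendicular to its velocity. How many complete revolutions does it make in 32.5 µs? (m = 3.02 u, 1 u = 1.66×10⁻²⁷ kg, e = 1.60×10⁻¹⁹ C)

T = 2πm/(qB) = 2π(5.0132×10^-27) / [(2×1.60×10^-19)(0.0450)] = 2.1874×10^-6 s.
N = t/T = 3.25×10^-5 / 2.1874×10^-6 ≈ 14.86, so 14 complete revolutions.

N = 14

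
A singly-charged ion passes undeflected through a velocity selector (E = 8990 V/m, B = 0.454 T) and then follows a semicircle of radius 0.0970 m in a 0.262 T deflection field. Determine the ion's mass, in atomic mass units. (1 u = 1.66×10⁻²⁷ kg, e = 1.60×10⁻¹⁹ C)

v = E/B₁ = 1.98×10^4 m/s.
From r = mv/(qB₂), m = qB₂r/v = (1×1.60×10^-19)(0.262)(0.0970) / (1.98×10^4) = 2.05×10^-25 kg.
In atomic mass units: m = 2.05×10^-25 / 1.66×10^-27 = 124 u.

m ≈ 124 u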